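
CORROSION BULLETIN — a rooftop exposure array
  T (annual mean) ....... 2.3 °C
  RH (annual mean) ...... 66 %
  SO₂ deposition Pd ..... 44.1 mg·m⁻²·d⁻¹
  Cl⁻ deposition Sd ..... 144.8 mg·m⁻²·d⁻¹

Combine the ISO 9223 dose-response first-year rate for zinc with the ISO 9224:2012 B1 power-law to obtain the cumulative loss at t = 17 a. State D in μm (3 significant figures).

zinc: temperature factor f = +0.038·(-7.7) = -0.2926
  Pd branch = 0.0129·Pd^0.44·e^(0.046·RH+f) = 1.061 μm/a
  Cl⁻ term: 0.0175·144.8^0.57·exp(0.008·66+0.085·2.3) = 0.615
  r_corr = 1.061 + 0.615 = 1.676 μm/a
Power-law: D(17) = r_corr · 17^0.813
  D(17) = 1.676 × 17^0.813 = 1.676 × 10.01 = 16.77 μm

D(17) = 16.8 μm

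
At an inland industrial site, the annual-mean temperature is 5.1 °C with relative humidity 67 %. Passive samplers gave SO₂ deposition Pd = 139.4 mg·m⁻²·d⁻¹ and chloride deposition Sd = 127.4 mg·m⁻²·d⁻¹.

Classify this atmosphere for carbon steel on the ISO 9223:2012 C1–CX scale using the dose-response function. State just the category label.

carbon steel: f(T) = +0.150·(T−10) [T≤10 °C] = -0.7350
  Pd branch = 1.77·Pd^0.52·e^(0.02·RH+f) = 42.24 μm/a
  Cl⁻ term: 0.102·127.4^0.62·exp(0.033·67+0.04·5.1) = 23.05
  sum: 42.24 + 23.05 → r_corr = 65.29 μm/a
65.3 μm/a falls in (50, 80] for carbon steel → category C4

C4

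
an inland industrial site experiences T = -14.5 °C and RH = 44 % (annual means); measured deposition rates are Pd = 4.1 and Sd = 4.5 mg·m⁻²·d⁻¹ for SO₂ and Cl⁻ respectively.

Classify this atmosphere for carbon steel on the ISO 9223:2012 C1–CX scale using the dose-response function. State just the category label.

carbon steel: T≤10 °C ⇒ hinge +0.150·(-14.5−10) = -3.6750
  Pd branch = 1.77·Pd^0.52·e^(0.02·RH+f) = 0.2253 μm/a
  Cl⁻ term: 0.102·4.5^0.62·exp(0.033·44+0.04·-14.5) = 0.6199
  r_corr = 0.2253 + 0.6199 = 0.8452 μm/a
ISO 9223 Table 2 (carbon steel): 0 < 0.845 ≤ 1.3 μm/a ⇒ C1

C1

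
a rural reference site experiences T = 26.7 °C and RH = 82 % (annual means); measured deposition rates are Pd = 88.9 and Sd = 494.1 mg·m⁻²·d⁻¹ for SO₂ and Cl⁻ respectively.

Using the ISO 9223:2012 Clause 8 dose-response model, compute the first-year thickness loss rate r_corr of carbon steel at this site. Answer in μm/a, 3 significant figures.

r_corr = 246 μm/a

carbon steel: f(T) = -0.054·(T−10) [T>10 °C] = -0.9018
  sulphur-dioxide contribution → 38.19 μm/a
  chloride contribution → 207.9 μm/a
  ⇒ r_corr(carbon steel) = 246.1 μm/a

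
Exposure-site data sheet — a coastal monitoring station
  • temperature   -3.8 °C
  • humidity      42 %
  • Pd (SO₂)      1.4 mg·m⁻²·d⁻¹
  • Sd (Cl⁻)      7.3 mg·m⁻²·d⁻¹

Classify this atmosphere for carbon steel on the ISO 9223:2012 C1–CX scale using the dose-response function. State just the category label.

carbon steel: temperature factor f = +0.150·(-13.8) = -2.0700
  sulphur-dioxide contribution → 0.6163 μm/a
  chloride contribution → 1.202 μm/a
  total first-year rate 1.818 μm/a
1.82 μm/a falls in (1.3, 25] for carbon steel → category C2

C2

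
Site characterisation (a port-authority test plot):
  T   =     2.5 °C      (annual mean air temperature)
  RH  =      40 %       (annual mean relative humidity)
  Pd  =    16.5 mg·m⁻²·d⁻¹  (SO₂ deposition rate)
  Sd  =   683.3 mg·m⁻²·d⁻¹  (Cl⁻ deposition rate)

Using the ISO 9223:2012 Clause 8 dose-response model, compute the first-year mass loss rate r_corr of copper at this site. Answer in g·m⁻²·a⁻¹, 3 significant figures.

copper: temperature factor f = +0.126·(-7.5) = -0.9450
  SO₂ term: 0.0053·16.5^0.26·exp(0.059·40-0.9450) = 0.04522
  Sd branch = 0.01025·Sd^0.27·e^(0.036·RH+0.049·T) = 0.2849 μm/a
  sum: 0.04522 + 0.2849 → r_corr = 0.3301 μm/a
Convert to mass loss: 0.3301 μm/a × 8.96 g/cm³ = 2.958 g·m⁻²·a⁻¹

r_corr = 2.96 g·m⁻²·a⁻¹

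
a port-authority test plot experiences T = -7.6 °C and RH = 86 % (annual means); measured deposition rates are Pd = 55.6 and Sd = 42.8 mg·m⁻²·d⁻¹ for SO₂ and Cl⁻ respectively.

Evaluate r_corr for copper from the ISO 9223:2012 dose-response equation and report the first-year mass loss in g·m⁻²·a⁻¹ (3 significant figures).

r_corr = 6.21 g·m⁻²·a⁻¹

copper: temperature factor f = +0.126·(-17.6) = -2.2176
  sulphur-dioxide contribution → 0.2621 μm/a
  chloride contribution → 0.4306 μm/a
  total first-year rate 0.6927 μm/a
Convert to mass loss: 0.6927 μm/a × 8.96 g/cm³ = 6.207 g·m⁻²·a⁻¹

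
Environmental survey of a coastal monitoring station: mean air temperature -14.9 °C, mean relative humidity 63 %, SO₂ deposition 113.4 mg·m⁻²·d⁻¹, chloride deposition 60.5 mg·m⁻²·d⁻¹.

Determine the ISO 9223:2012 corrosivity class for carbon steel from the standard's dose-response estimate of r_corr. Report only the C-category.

carbon steel: T≤10 °C ⇒ hinge +0.150·(-14.9−10) = -3.7350
  sulphur-dioxide contribution → 1.744 μm/a
  chloride contribution → 5.719 μm/a
  ⇒ r_corr(carbon steel) = 7.463 μm/a
Category bounds: 1.3…25 μm/a bracket r_corr ⇒ C2

C2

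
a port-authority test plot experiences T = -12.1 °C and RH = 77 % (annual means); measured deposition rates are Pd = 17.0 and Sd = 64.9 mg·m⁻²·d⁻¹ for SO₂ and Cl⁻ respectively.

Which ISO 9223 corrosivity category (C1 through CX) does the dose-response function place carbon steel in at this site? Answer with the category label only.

C2

carbon steel: temperature factor f = +0.150·(-22.1) = -3.3150
  sulphur-dioxide contribution → 1.309 μm/a
  chloride contribution → 10.61 μm/a
  ⇒ r_corr(carbon steel) = 11.91 μm/a
Category bounds: 1.3…25 μm/a bracket r_corr ⇒ C2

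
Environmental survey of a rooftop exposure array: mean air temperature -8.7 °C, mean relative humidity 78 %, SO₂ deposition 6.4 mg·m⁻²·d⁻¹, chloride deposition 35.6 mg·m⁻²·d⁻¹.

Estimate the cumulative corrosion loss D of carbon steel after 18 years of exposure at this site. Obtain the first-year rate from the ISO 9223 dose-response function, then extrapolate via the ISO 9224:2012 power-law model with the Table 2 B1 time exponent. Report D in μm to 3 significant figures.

D(18) = 45.3 μm

carbon steel: T≤10 °C ⇒ hinge +0.150·(-8.7−10) = -2.8050
  Pd branch = 1.77·Pd^0.52·e^(0.02·RH+f) = 1.338 μm/a
  Sd branch = 0.102·Sd^0.62·e^(0.033·RH+0.04·T) = 8.654 μm/a
  sum: 1.338 + 8.654 → r_corr = 9.993 μm/a
ISO 9224: D(t) = r_corr · t^b with b = 0.523 (carbon steel, B1)
  D(18) = 9.993 × 18^0.523 = 9.993 × 4.534 = 45.31 μm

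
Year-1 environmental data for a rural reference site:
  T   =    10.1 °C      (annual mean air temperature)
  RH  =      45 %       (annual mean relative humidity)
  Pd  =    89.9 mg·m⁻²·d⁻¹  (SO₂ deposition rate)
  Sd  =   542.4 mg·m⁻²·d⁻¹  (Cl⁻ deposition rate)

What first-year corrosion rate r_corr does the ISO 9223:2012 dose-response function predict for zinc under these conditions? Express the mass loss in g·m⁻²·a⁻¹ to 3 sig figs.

zinc: T>10 °C ⇒ hinge -0.071·(10.1−10) = -0.0071
  Pd branch = 0.0129·Pd^0.44·e^(0.046·RH+f) = 0.7348 μm/a
  Sd branch = 0.0175·Sd^0.57·e^(0.008·RH+0.085·T) = 2.142 μm/a
  sum: 0.7348 + 2.142 → r_corr = 2.877 μm/a
Convert to mass loss: 2.877 μm/a × 7.14 g/cm³ = 20.54 g·m⁻²·a⁻¹

r_corr = 20.5 g·m⁻²·a⁻¹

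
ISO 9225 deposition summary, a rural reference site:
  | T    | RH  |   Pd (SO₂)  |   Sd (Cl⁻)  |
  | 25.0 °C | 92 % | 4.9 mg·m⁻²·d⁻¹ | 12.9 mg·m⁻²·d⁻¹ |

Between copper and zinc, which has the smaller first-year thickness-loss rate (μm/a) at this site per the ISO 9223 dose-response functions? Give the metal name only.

zinc

copper: T>10 °C ⇒ hinge -0.080·(25.0−10) = -1.2000
  sulphur-dioxide contribution → 0.5494 μm/a
  chloride contribution → 1.91 μm/a
  ⇒ r_corr(copper) = 2.459 μm/a
zinc: T>10 °C ⇒ hinge -0.071·(25.0−10) = -1.0650
  sulphur-dioxide contribution → 0.6162 μm/a
  chloride contribution → 1.314 μm/a
  ⇒ r_corr(zinc) = 1.93 μm/a
Ordering by μm/a: copper (2.46) > zinc (1.93)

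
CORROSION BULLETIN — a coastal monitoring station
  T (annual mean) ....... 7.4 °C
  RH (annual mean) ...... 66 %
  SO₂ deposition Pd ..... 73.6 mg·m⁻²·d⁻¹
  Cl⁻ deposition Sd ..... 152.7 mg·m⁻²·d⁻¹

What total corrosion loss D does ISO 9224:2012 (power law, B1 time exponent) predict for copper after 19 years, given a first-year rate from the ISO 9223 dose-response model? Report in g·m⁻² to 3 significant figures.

copper: T≤10 °C ⇒ hinge +0.126·(7.4−10) = -0.3276
  sulphur-dioxide contribution → 0.5735 μm/a
  chloride contribution → 0.6162 μm/a
  total first-year rate 1.19 μm/a
Long-term exponent b (ISO 9224 Table 2, B1) = 0.667
  D(19) = 1.19 × 19^0.667 = 1.19 × 7.127 = 8.479 μm
  Mass loss = 8.479 μm × 8.96 g/cm³ = 75.98 g·m⁻²

D(19) = 76.0 g·m⁻²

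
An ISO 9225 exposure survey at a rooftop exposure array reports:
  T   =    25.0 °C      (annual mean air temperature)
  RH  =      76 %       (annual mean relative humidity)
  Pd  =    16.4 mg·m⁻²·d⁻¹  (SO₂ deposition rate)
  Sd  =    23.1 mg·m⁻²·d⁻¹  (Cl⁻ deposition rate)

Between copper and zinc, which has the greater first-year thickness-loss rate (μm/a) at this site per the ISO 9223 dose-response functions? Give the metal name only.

zinc

copper: temperature factor f = -0.080·(15.0) = -1.2000
  SO₂ term: 0.0053·16.4^0.26·exp(0.059·76-1.2000) = 0.2927
  Sd branch = 0.01025·Sd^0.27·e^(0.036·RH+0.049·T) = 1.256 μm/a
  sum: 0.2927 + 1.256 → r_corr = 1.549 μm/a
zinc: f(T) = -0.071·(T−10) [T>10 °C] = -1.0650
  Pd branch = 0.0129·Pd^0.44·e^(0.046·RH+f) = 0.5022 μm/a
  Cl⁻ term: 0.0175·23.1^0.57·exp(0.008·76+0.085·25.0) = 1.611
  r_corr = 0.5022 + 1.611 = 2.114 μm/a
Ordering by μm/a: zinc (2.11) > copper (1.55)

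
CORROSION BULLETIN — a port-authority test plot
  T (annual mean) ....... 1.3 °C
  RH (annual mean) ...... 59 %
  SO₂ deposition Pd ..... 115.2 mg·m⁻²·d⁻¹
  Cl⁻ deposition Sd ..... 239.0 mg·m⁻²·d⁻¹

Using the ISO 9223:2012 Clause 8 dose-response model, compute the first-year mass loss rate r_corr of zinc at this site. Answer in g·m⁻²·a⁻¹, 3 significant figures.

zinc: temperature factor f = +0.038·(-8.7) = -0.3306
  sulphur-dioxide contribution → 1.129 μm/a
  chloride contribution → 0.7107 μm/a
  total first-year rate 1.84 μm/a
Convert to mass loss: 1.84 μm/a × 7.14 g/cm³ = 13.14 g·m⁻²·a⁻¹

r_corr = 13.1 g·m⁻²·a⁻¹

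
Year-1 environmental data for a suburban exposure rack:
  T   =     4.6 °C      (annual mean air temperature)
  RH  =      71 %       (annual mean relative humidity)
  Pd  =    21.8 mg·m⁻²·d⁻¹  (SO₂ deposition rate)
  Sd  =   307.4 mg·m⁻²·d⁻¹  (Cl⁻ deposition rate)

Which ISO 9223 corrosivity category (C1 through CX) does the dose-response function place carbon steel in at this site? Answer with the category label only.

carbon steel: temperature factor f = +0.150·(-5.4) = -0.8100
  Pd branch = 1.77·Pd^0.52·e^(0.02·RH+f) = 16.18 μm/a
  Sd branch = 0.102·Sd^0.62·e^(0.033·RH+0.04·T) = 44.51 μm/a
  r_corr = 16.18 + 44.51 = 60.68 μm/a
ISO 9223 Table 2 (carbon steel): 50 < 60.7 ≤ 80 μm/a ⇒ C4

C4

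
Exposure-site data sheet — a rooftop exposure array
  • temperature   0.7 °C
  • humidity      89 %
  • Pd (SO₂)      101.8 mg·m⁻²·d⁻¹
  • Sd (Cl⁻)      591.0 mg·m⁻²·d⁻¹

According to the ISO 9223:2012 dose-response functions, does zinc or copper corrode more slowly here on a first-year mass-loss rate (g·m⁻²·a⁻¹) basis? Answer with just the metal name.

zinc: T≤10 °C ⇒ hinge +0.038·(0.7−10) = -0.3534
  SO₂ term: 0.0129·101.8^0.44·exp(0.046·89-0.3534) = 4.155
  Sd branch = 0.0175·Sd^0.57·e^(0.008·RH+0.085·T) = 1.438 μm/a
  sum: 4.155 + 1.438 → r_corr = 5.593 μm/a
  mass loss = 5.593 μm/a × 7.14 g/cm³ = 39.93 g·m⁻²·a⁻¹
copper: T≤10 °C ⇒ hinge +0.126·(0.7−10) = -1.1718
  SO₂ term: 0.0053·101.8^0.26·exp(0.059·89-1.1718) = 1.042
  Cl⁻ term: 0.01025·591.0^0.27·exp(0.036·89+0.049·0.7) = 1.464
  sum: 1.042 + 1.464 → r_corr = 2.506 μm/a
  mass loss = 2.506 μm/a × 8.96 g/cm³ = 22.45 g·m⁻²·a⁻¹
Ordering by g·m⁻²·a⁻¹: zinc (39.9) > copper (22.5)

copper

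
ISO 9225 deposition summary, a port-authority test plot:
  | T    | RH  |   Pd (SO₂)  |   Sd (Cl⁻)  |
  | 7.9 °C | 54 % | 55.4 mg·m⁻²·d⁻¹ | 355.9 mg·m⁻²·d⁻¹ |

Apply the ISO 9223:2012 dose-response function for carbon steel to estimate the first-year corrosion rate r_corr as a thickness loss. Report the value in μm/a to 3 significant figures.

r_corr = 62.4 μm/a

carbon steel: temperature factor f = +0.150·(-2.1) = -0.3150
  sulphur-dioxide contribution → 30.68 μm/a
  chloride contribution → 31.74 μm/a
  ⇒ r_corr(carbon steel) = 62.42 μm/a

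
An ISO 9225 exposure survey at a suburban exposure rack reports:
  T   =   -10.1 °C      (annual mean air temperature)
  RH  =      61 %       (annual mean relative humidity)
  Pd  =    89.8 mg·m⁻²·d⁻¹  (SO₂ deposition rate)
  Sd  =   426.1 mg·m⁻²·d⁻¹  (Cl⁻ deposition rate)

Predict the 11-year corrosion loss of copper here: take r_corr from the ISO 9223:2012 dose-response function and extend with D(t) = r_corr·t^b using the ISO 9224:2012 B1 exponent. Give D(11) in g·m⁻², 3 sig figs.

D(11) = 15.0 g·m⁻²

copper: temperature factor f = +0.126·(-20.1) = -2.5326
  sulphur-dioxide contribution → 0.04957 μm/a
  chloride contribution → 0.2881 μm/a
  total first-year rate 0.3376 μm/a
Power-law: D(11) = r_corr · 11^0.667
  D(11) = 0.3376 × 11^0.667 = 0.3376 × 4.95 = 1.671 μm
  Mass loss = 1.671 μm × 8.96 g/cm³ = 14.97 g·m⁻²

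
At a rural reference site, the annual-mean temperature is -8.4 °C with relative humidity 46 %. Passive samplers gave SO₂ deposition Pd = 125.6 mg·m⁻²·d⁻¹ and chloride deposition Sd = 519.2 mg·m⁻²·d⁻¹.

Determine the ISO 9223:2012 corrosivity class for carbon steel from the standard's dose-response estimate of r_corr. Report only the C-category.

carbon steel: f(T) = +0.150·(T−10) [T≤10 °C] = -2.7600
  sulphur-dioxide contribution → 3.47 μm/a
  chloride contribution → 16.05 μm/a
  total first-year rate 19.52 μm/a
Category bounds: 1.3…25 μm/a bracket r_corr ⇒ C2

C2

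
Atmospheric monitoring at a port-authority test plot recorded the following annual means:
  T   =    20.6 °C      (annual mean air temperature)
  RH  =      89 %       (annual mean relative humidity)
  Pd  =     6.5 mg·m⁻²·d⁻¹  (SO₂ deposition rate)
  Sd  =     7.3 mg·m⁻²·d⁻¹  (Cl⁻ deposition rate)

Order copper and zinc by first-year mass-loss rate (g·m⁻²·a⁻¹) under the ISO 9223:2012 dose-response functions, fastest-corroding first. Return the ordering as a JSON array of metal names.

["copper", "zinc"]

copper: temperature factor f = -0.080·(10.6) = -0.8480
  sulphur-dioxide contribution → 0.7044 μm/a
  chloride contribution → 1.185 μm/a
  ⇒ r_corr(copper) = 1.889 μm/a
  mass loss = 1.889 μm/a × 8.96 g/cm³ = 16.93 g·m⁻²·a⁻¹
zinc: f(T) = -0.071·(T−10) [T>10 °C] = -0.7526
  sulphur-dioxide contribution → 0.8307 μm/a
  chloride contribution → 0.638 μm/a
  total first-year rate 1.469 μm/a
  mass loss = 1.469 μm/a × 7.14 g/cm³ = 10.49 g·m⁻²·a⁻¹
Ordering by g·m⁻²·a⁻¹: copper (16.9) > zinc (10.5)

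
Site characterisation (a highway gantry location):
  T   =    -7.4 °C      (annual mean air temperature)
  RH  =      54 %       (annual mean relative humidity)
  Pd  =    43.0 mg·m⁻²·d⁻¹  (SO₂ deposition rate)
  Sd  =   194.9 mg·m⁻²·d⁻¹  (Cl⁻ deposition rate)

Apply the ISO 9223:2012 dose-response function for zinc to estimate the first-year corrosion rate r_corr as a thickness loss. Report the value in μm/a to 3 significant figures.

r_corr = 0.708 μm/a

zinc: T≤10 °C ⇒ hinge +0.038·(-7.4−10) = -0.6612
  Pd branch = 0.0129·Pd^0.44·e^(0.046·RH+f) = 0.4178 μm/a
  Cl⁻ term: 0.0175·194.9^0.57·exp(0.008·54+0.085·-7.4) = 0.2902
  sum: 0.4178 + 0.2902 → r_corr = 0.708 μm/a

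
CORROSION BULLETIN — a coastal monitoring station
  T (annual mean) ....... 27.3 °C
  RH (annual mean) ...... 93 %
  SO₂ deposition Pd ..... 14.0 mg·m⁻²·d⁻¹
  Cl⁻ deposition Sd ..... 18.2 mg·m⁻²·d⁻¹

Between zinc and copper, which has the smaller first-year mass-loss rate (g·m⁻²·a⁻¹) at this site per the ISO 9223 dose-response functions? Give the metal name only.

zinc: f(T) = -0.071·(T−10) [T>10 °C] = -1.2283
  Pd branch = 0.0129·Pd^0.44·e^(0.046·RH+f) = 0.8697 μm/a
  Cl⁻ term: 0.0175·18.2^0.57·exp(0.008·93+0.085·27.3) = 1.96
  r_corr = 0.8697 + 1.96 = 2.829 μm/a
  mass loss = 2.829 μm/a × 7.14 g/cm³ = 20.2 g·m⁻²·a⁻¹
copper: T>10 °C ⇒ hinge -0.080·(27.3−10) = -1.3840
  SO₂ term: 0.0053·14.0^0.26·exp(0.059·93-1.3840) = 0.6371
  Cl⁻ term: 0.01025·18.2^0.27·exp(0.036·93+0.049·27.3) = 2.432
  sum: 0.6371 + 2.432 → r_corr = 3.069 μm/a
  mass loss = 3.069 μm/a × 8.96 g/cm³ = 27.5 g·m⁻²·a⁻¹
Ordering by g·m⁻²·a⁻¹: copper (27.5) > zinc (20.2)

zinc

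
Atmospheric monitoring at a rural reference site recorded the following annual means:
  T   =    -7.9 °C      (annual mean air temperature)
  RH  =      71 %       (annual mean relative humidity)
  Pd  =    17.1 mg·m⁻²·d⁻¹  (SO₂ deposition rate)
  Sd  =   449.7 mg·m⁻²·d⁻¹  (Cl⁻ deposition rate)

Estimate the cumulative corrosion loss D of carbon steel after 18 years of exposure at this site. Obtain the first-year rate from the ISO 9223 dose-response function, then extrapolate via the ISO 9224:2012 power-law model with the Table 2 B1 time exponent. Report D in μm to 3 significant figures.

carbon steel: f(T) = +0.150·(T−10) [T≤10 °C] = -2.6850
  SO₂ term: 1.77·17.1^0.52·exp(0.02·71-2.6850) = 2.186
  Sd branch = 0.102·Sd^0.62·e^(0.033·RH+0.04·T) = 34.18 μm/a
  r_corr = 2.186 + 34.18 = 36.36 μm/a
ISO 9224: D(t) = r_corr · t^b with b = 0.523 (carbon steel, B1)
  D(18) = 36.36 × 18^0.523 = 36.36 × 4.534 = 164.9 μm

D(18) = 165 μm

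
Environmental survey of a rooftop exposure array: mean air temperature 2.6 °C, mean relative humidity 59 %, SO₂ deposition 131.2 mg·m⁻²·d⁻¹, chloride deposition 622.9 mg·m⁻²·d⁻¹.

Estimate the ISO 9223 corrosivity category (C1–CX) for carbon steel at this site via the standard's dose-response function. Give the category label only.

carbon steel: temperature factor f = +0.150·(-7.4) = -1.1100
  sulphur-dioxide contribution → 23.97 μm/a
  chloride contribution → 42.84 μm/a
  ⇒ r_corr(carbon steel) = 66.81 μm/a
ISO 9223 Table 2 (carbon steel): 50 < 66.8 ≤ 80 μm/a ⇒ C4

C4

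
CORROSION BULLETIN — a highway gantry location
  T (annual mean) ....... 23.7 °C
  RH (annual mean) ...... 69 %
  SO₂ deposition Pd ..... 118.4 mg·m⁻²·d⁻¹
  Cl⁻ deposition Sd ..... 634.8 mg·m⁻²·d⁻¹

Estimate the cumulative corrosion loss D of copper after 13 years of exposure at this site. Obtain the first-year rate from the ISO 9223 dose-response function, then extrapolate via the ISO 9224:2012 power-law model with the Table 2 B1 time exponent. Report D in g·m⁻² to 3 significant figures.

copper: T>10 °C ⇒ hinge -0.080·(23.7−10) = -1.0960
  sulphur-dioxide contribution → 0.3592 μm/a
  chloride contribution → 2.242 μm/a
  ⇒ r_corr(copper) = 2.601 μm/a
Power-law: D(13) = r_corr · 13^0.667
  D(13) = 2.601 × 13^0.667 = 2.601 × 5.534 = 14.39 μm
  Mass loss = 14.39 μm × 8.96 g/cm³ = 129 g·m⁻²

D(13) = 129 g·m⁻²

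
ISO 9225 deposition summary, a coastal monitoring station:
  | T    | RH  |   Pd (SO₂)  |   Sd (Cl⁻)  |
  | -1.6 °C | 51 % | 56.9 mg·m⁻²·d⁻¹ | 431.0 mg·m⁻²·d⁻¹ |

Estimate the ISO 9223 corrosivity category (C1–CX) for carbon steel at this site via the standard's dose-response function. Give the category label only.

C3

carbon steel: temperature factor f = +0.150·(-11.6) = -1.7400
  Pd branch = 1.77·Pd^0.52·e^(0.02·RH+f) = 7.046 μm/a
  Cl⁻ term: 0.102·431.0^0.62·exp(0.033·51+0.04·-1.6) = 22.14
  r_corr = 7.046 + 22.14 = 29.18 μm/a
ISO 9223 Table 2 (carbon steel): 25 < 29.2 ≤ 50 μm/a ⇒ C3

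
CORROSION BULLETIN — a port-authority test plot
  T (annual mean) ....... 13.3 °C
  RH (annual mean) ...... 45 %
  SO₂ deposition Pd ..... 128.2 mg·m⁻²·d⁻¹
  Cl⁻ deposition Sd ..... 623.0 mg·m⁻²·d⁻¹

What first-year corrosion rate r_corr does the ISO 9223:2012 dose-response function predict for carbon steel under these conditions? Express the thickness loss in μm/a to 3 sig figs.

carbon steel: T>10 °C ⇒ hinge -0.054·(13.3−10) = -0.1782
  Pd branch = 1.77·Pd^0.52·e^(0.02·RH+f) = 45.45 μm/a
  Cl⁻ term: 0.102·623.0^0.62·exp(0.033·45+0.04·13.3) = 41.41
  r_corr = 45.45 + 41.41 = 86.87 μm/a

r_corr = 86.9 μm/a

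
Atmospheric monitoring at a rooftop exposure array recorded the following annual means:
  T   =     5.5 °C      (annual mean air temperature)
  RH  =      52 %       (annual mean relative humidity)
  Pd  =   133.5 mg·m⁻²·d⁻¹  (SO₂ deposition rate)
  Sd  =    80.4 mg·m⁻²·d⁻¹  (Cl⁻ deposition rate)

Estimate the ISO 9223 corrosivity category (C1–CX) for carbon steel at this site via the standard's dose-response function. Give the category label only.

C3

carbon steel: f(T) = +0.150·(T−10) [T≤10 °C] = -0.6750
  sulphur-dioxide contribution → 32.49 μm/a
  chloride contribution → 10.73 μm/a
  total first-year rate 43.22 μm/a
ISO 9223 Table 2 (carbon steel): 25 < 43.2 ≤ 50 μm/a ⇒ C3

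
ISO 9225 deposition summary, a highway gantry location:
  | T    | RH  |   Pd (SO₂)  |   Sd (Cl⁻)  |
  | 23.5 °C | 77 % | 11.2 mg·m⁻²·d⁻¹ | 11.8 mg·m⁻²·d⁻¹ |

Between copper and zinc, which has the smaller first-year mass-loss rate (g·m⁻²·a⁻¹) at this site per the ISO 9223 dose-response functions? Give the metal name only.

zinc

copper: f(T) = -0.080·(T−10) [T>10 °C] = -1.0800
  SO₂ term: 0.0053·11.2^0.26·exp(0.059·77-1.0800) = 0.317
  Cl⁻ term: 0.01025·11.8^0.27·exp(0.036·77+0.049·23.5) = 1.009
  sum: 0.317 + 1.009 → r_corr = 1.326 μm/a
  mass loss = 1.326 μm/a × 8.96 g/cm³ = 11.88 g·m⁻²·a⁻¹
zinc: T>10 °C ⇒ hinge -0.071·(23.5−10) = -0.9585
  Pd branch = 0.0129·Pd^0.44·e^(0.046·RH+f) = 0.4946 μm/a
  Sd branch = 0.0175·Sd^0.57·e^(0.008·RH+0.085·T) = 0.9751 μm/a
  r_corr = 0.4946 + 0.9751 = 1.47 μm/a
  mass loss = 1.47 μm/a × 7.14 g/cm³ = 10.49 g·m⁻²·a⁻¹
Ordering by g·m⁻²·a⁻¹: copper (11.9) > zinc (10.5)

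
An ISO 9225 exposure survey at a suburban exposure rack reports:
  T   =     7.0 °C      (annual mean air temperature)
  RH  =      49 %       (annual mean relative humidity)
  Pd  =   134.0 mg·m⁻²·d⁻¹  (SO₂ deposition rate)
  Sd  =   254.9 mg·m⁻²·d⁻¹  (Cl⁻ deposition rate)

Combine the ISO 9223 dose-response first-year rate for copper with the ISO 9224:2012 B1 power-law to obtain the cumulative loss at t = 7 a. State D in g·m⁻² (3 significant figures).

copper: T≤10 °C ⇒ hinge +0.126·(7.0−10) = -0.3780
  SO₂ term: 0.0053·134.0^0.26·exp(0.059·49-0.3780) = 0.2337
  Cl⁻ term: 0.01025·254.9^0.27·exp(0.036·49+0.049·7.0) = 0.3763
  r_corr = 0.2337 + 0.3763 = 0.61 μm/a
ISO 9224: D(t) = r_corr · t^b with b = 0.667 (copper, B1)
  D(7) = 0.61 × 7^0.667 = 0.61 × 3.662 = 2.234 μm
  Mass loss = 2.234 μm × 8.96 g/cm³ = 20.01 g·m⁻²

D(7) = 20.0 g·m⁻²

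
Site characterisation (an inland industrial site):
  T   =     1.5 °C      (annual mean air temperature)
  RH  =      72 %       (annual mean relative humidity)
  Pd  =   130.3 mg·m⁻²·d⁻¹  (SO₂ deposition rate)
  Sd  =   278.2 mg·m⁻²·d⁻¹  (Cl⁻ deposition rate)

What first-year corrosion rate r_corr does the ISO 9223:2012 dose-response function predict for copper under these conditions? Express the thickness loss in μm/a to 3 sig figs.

copper: temperature factor f = +0.126·(-8.5) = -1.0710
  Pd branch = 0.0053·Pd^0.26·e^(0.059·RH+f) = 0.4507 μm/a
  Cl⁻ term: 0.01025·278.2^0.27·exp(0.036·72+0.049·1.5) = 0.6735
  sum: 0.4507 + 0.6735 → r_corr = 1.124 μm/a

r_corr = 1.12 μm/a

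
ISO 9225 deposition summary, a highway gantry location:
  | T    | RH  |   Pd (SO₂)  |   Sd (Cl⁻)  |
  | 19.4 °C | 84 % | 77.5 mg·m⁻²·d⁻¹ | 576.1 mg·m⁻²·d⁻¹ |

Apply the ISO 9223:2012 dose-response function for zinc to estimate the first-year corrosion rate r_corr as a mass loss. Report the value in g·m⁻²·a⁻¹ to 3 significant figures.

r_corr = 62.9 g·m⁻²·a⁻¹

zinc: temperature factor f = -0.071·(9.4) = -0.6674
  Pd branch = 0.0129·Pd^0.44·e^(0.046·RH+f) = 2.139 μm/a
  Cl⁻ term: 0.0175·576.1^0.57·exp(0.008·84+0.085·19.4) = 6.676
  r_corr = 2.139 + 6.676 = 8.815 μm/a
Convert to mass loss: 8.815 μm/a × 7.14 g/cm³ = 62.94 g·m⁻²·a⁻¹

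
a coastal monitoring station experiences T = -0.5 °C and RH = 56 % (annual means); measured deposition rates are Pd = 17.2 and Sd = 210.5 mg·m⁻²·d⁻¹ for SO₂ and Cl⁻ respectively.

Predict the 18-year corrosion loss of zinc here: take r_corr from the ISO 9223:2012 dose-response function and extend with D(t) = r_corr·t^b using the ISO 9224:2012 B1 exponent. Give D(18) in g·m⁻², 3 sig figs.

D(18) = 71.2 g·m⁻²

zinc: T≤10 °C ⇒ hinge +0.038·(-0.5−10) = -0.3990
  Pd branch = 0.0129·Pd^0.44·e^(0.046·RH+f) = 0.3978 μm/a
  Cl⁻ term: 0.0175·210.5^0.57·exp(0.008·56+0.085·-0.5) = 0.5539
  sum: 0.3978 + 0.5539 → r_corr = 0.9517 μm/a
Long-term exponent b (ISO 9224 Table 2, B1) = 0.813
  D(18) = 0.9517 × 18^0.813 = 0.9517 × 10.48 = 9.978 μm
  Mass loss = 9.978 μm × 7.14 g/cm³ = 71.24 g·m⁻²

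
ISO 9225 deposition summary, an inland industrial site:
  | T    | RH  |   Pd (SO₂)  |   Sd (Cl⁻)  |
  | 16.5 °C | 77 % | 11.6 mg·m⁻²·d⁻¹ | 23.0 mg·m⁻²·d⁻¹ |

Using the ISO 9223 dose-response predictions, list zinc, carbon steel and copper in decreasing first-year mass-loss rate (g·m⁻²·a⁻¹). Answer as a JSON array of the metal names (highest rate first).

["carbon steel", "copper", "zinc"]

zinc: T>10 °C ⇒ hinge -0.071·(16.5−10) = -0.4615
  Pd branch = 0.0129·Pd^0.44·e^(0.046·RH+f) = 0.8256 μm/a
  Sd branch = 0.0175·Sd^0.57·e^(0.008·RH+0.085·T) = 0.7868 μm/a
  sum: 0.8256 + 0.7868 → r_corr = 1.612 μm/a
  mass loss = 1.612 μm/a × 7.14 g/cm³ = 11.51 g·m⁻²·a⁻¹
carbon steel: T>10 °C ⇒ hinge -0.054·(16.5−10) = -0.3510
  SO₂ term: 1.77·11.6^0.52·exp(0.02·77-0.3510) = 20.79
  Sd branch = 0.102·Sd^0.62·e^(0.033·RH+0.04·T) = 17.5 μm/a
  r_corr = 20.79 + 17.5 = 38.29 μm/a
  mass loss = 38.29 μm/a × 7.85 g/cm³ = 300.6 g·m⁻²·a⁻¹
copper: f(T) = -0.080·(T−10) [T>10 °C] = -0.5200
  Pd branch = 0.0053·Pd^0.26·e^(0.059·RH+f) = 0.56 μm/a
  Sd branch = 0.01025·Sd^0.27·e^(0.036·RH+0.049·T) = 0.8578 μm/a
  sum: 0.56 + 0.8578 → r_corr = 1.418 μm/a
  mass loss = 1.418 μm/a × 8.96 g/cm³ = 12.7 g·m⁻²·a⁻¹
Ordering by g·m⁻²·a⁻¹: carbon steel (301) > copper (12.7) > zinc (11.5)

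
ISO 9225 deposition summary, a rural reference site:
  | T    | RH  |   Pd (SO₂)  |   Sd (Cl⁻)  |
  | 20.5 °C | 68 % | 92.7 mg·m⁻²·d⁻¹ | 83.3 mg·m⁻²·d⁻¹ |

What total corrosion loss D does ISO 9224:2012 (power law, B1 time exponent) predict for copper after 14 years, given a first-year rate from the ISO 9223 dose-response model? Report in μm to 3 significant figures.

D(14) = 8.60 μm

copper: temperature factor f = -0.080·(10.5) = -0.8400
  sulphur-dioxide contribution → 0.4105 μm/a
  chloride contribution → 1.068 μm/a
  ⇒ r_corr(copper) = 1.479 μm/a
ISO 9224: D(t) = r_corr · t^b with b = 0.667 (copper, B1)
  D(14) = 1.479 × 14^0.667 = 1.479 × 5.814 = 8.598 μm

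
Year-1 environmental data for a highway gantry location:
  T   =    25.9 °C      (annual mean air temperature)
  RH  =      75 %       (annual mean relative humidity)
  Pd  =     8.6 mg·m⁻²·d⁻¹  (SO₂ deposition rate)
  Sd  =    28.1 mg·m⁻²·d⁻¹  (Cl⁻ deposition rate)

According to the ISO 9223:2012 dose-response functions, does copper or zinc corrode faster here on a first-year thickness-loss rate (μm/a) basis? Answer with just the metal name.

copper: T>10 °C ⇒ hinge -0.080·(25.9−10) = -1.2720
  SO₂ term: 0.0053·8.6^0.26·exp(0.059·75-1.2720) = 0.2171
  Cl⁻ term: 0.01025·28.1^0.27·exp(0.036·75+0.049·25.9) = 1.335
  sum: 0.2171 + 1.335 → r_corr = 1.553 μm/a
zinc: f(T) = -0.071·(T−10) [T>10 °C] = -1.1289
  Pd branch = 0.0129·Pd^0.44·e^(0.046·RH+f) = 0.3387 μm/a
  Cl⁻ term: 0.0175·28.1^0.57·exp(0.008·75+0.085·25.9) = 1.93
  sum: 0.3387 + 1.93 → r_corr = 2.268 μm/a
Ordering by μm/a: zinc (2.27) > copper (1.55)

zinc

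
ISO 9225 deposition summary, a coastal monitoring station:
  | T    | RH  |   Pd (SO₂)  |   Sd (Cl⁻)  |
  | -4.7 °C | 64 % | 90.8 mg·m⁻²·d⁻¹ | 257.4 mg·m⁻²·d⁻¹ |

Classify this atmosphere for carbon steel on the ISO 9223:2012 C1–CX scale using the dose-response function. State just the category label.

C3

carbon steel: T≤10 °C ⇒ hinge +0.150·(-4.7−10) = -2.2050
  Pd branch = 1.77·Pd^0.52·e^(0.02·RH+f) = 7.319 μm/a
  Sd branch = 0.102·Sd^0.62·e^(0.033·RH+0.04·T) = 21.82 μm/a
  sum: 7.319 + 21.82 → r_corr = 29.13 μm/a
Category bounds: 25…50 μm/a bracket r_corr ⇒ C3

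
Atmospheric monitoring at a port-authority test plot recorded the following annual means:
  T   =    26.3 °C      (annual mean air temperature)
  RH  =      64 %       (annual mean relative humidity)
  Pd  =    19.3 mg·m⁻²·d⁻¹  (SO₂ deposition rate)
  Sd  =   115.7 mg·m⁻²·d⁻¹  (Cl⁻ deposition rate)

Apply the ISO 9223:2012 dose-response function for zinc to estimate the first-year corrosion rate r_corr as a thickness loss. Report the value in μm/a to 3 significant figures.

r_corr = 4.38 μm/a

zinc: T>10 °C ⇒ hinge -0.071·(26.3−10) = -1.1573
  sulphur-dioxide contribution → 0.2833 μm/a
  chloride contribution → 4.096 μm/a
  ⇒ r_corr(zinc) = 4.379 μm/a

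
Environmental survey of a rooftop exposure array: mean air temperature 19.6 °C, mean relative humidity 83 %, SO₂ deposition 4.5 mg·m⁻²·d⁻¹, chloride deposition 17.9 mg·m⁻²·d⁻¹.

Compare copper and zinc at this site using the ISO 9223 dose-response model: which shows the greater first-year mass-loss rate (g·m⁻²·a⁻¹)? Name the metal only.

copper: T>10 °C ⇒ hinge -0.080·(19.6−10) = -0.7680
  Pd branch = 0.0053·Pd^0.26·e^(0.059·RH+f) = 0.4868 μm/a
  Cl⁻ term: 0.01025·17.9^0.27·exp(0.036·83+0.049·19.6) = 1.158
  sum: 0.4868 + 1.158 → r_corr = 1.645 μm/a
  mass loss = 1.645 μm/a × 8.96 g/cm³ = 14.74 g·m⁻²·a⁻¹
zinc: f(T) = -0.071·(T−10) [T>10 °C] = -0.6816
  SO₂ term: 0.0129·4.5^0.44·exp(0.046·83-0.6816) = 0.5756
  Cl⁻ term: 0.0175·17.9^0.57·exp(0.008·83+0.085·19.6) = 0.9313
  r_corr = 0.5756 + 0.9313 = 1.507 μm/a
  mass loss = 1.507 μm/a × 7.14 g/cm³ = 10.76 g·m⁻²·a⁻¹
Ordering by g·m⁻²·a⁻¹: copper (14.7) > zinc (10.8)

copper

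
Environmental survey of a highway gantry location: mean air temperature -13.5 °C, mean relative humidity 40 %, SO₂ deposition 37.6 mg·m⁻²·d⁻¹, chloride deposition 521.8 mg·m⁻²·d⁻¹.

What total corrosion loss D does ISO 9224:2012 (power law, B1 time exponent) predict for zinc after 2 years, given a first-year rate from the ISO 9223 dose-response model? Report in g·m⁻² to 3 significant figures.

zinc: T≤10 °C ⇒ hinge +0.038·(-13.5−10) = -0.8930
  sulphur-dioxide contribution → 0.164 μm/a
  chloride contribution → 0.2708 μm/a
  ⇒ r_corr(zinc) = 0.4348 μm/a
ISO 9224: D(t) = r_corr · t^b with b = 0.813 (zinc, B1)
  D(2) = 0.4348 × 2^0.813 = 0.4348 × 1.757 = 0.7639 μm
  Mass loss = 0.7639 μm × 7.14 g/cm³ = 5.455 g·m⁻²

D(2) = 5.45 g·m⁻²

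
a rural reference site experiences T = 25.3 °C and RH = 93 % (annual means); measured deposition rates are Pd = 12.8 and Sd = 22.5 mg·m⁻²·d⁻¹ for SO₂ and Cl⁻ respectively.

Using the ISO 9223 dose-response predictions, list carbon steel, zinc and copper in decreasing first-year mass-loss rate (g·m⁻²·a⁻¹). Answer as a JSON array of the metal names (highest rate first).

carbon steel: T>10 °C ⇒ hinge -0.054·(25.3−10) = -0.8262
  SO₂ term: 1.77·12.8^0.52·exp(0.02·93-0.8262) = 18.74
  Cl⁻ term: 0.102·22.5^0.62·exp(0.033·93+0.04·25.3) = 41.62
  sum: 18.74 + 41.62 → r_corr = 60.36 μm/a
  mass loss = 60.36 μm/a × 7.85 g/cm³ = 473.8 g·m⁻²·a⁻¹
zinc: T>10 °C ⇒ hinge -0.071·(25.3−10) = -1.0863
  Pd branch = 0.0129·Pd^0.44·e^(0.046·RH+f) = 0.9636 μm/a
  Cl⁻ term: 0.0175·22.5^0.57·exp(0.008·93+0.085·25.3) = 1.866
  r_corr = 0.9636 + 1.866 = 2.829 μm/a
  mass loss = 2.829 μm/a × 7.14 g/cm³ = 20.2 g·m⁻²·a⁻¹
copper: f(T) = -0.080·(T−10) [T>10 °C] = -1.2240
  SO₂ term: 0.0053·12.8^0.26·exp(0.059·93-1.2240) = 0.7304
  Sd branch = 0.01025·Sd^0.27·e^(0.036·RH+0.049·T) = 2.335 μm/a
  sum: 0.7304 + 2.335 → r_corr = 3.065 μm/a
  mass loss = 3.065 μm/a × 8.96 g/cm³ = 27.46 g·m⁻²·a⁻¹
Ordering by g·m⁻²·a⁻¹: carbon steel (474) > copper (27.5) > zinc (20.2)

["carbon steel", "copper", "zinc"]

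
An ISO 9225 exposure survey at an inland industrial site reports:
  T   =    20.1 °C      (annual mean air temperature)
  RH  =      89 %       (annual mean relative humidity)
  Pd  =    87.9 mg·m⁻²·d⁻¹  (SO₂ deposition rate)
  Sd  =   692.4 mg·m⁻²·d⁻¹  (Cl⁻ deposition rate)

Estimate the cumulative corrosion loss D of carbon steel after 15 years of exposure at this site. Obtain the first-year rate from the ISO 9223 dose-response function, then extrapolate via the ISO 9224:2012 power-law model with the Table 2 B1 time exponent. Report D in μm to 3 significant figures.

D(15) = 1.28e+03 μm

carbon steel: T>10 °C ⇒ hinge -0.054·(20.1−10) = -0.5454
  sulphur-dioxide contribution → 62.38 μm/a
  chloride contribution → 247.9 μm/a
  total first-year rate 310.3 μm/a
Power-law: D(15) = r_corr · 15^0.523
  D(15) = 310.3 × 15^0.523 = 310.3 × 4.122 = 1279 μm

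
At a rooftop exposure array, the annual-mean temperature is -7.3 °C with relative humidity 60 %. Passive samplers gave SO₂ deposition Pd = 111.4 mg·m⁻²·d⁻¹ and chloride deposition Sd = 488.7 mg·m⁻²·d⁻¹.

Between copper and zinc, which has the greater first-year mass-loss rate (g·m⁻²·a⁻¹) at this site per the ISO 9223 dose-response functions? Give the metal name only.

copper: temperature factor f = +0.126·(-17.3) = -2.1798
  sulphur-dioxide contribution → 0.07034 μm/a
  chloride contribution → 0.3307 μm/a
  total first-year rate 0.4011 μm/a
  mass loss = 0.4011 μm/a × 8.96 g/cm³ = 3.594 g·m⁻²·a⁻¹
zinc: f(T) = +0.038·(T−10) [T≤10 °C] = -0.6574
  sulphur-dioxide contribution → 0.8402 μm/a
  chloride contribution → 0.5185 μm/a
  total first-year rate 1.359 μm/a
  mass loss = 1.359 μm/a × 7.14 g/cm³ = 9.701 g·m⁻²·a⁻¹
Ordering by g·m⁻²·a⁻¹: zinc (9.7) > copper (3.59)

zinc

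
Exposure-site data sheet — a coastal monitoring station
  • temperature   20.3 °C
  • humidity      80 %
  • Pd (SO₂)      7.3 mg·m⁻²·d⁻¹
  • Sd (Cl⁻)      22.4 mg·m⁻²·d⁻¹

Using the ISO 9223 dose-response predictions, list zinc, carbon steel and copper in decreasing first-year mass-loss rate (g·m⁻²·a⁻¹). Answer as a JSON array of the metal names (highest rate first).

["carbon steel", "copper", "zinc"]

zinc: f(T) = -0.071·(T−10) [T>10 °C] = -0.7313
  sulphur-dioxide contribution → 0.5903 μm/a
  chloride contribution → 1.096 μm/a
  total first-year rate 1.687 μm/a
  mass loss = 1.687 μm/a × 7.14 g/cm³ = 12.04 g·m⁻²·a⁻¹
carbon steel: f(T) = -0.054·(T−10) [T>10 °C] = -0.5562
  sulphur-dioxide contribution → 14.13 μm/a
  chloride contribution → 22.13 μm/a
  total first-year rate 36.26 μm/a
  mass loss = 36.26 μm/a × 7.85 g/cm³ = 284.6 g·m⁻²·a⁻¹
copper: f(T) = -0.080·(T−10) [T>10 °C] = -0.8240
  sulphur-dioxide contribution → 0.4373 μm/a
  chloride contribution → 1.143 μm/a
  total first-year rate 1.58 μm/a
  mass loss = 1.58 μm/a × 8.96 g/cm³ = 14.16 g·m⁻²·a⁻¹
Ordering by g·m⁻²·a⁻¹: carbon steel (285) > copper (14.2) > zinc (12)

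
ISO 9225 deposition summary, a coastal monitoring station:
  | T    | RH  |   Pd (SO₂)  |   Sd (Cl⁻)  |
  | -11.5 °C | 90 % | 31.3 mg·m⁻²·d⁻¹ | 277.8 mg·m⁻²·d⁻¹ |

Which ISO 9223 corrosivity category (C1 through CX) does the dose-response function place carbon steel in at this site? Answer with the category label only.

carbon steel: f(T) = +0.150·(T−10) [T≤10 °C] = -3.2250
  SO₂ term: 1.77·31.3^0.52·exp(0.02·90-3.2250) = 2.551
  Sd branch = 0.102·Sd^0.62·e^(0.033·RH+0.04·T) = 41.1 μm/a
  r_corr = 2.551 + 41.1 = 43.65 μm/a
43.6 μm/a falls in (25, 50] for carbon steel → category C3

C3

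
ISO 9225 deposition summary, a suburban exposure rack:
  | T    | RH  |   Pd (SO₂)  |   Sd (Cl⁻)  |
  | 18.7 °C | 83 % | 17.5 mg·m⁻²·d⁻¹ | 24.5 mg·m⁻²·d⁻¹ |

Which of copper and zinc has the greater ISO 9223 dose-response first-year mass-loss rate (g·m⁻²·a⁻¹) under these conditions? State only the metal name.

copper

copper: T>10 °C ⇒ hinge -0.080·(18.7−10) = -0.6960
  Pd branch = 0.0053·Pd^0.26·e^(0.059·RH+f) = 0.7446 μm/a
  Sd branch = 0.01025·Sd^0.27·e^(0.036·RH+0.049·T) = 1.206 μm/a
  r_corr = 0.7446 + 1.206 = 1.951 μm/a
  mass loss = 1.951 μm/a × 8.96 g/cm³ = 17.48 g·m⁻²·a⁻¹
zinc: T>10 °C ⇒ hinge -0.071·(18.7−10) = -0.6177
  SO₂ term: 0.0129·17.5^0.44·exp(0.046·83-0.6177) = 1.115
  Sd branch = 0.0175·Sd^0.57·e^(0.008·RH+0.085·T) = 1.032 μm/a
  r_corr = 1.115 + 1.032 = 2.147 μm/a
  mass loss = 2.147 μm/a × 7.14 g/cm³ = 15.33 g·m⁻²·a⁻¹
Ordering by g·m⁻²·a⁻¹: copper (17.5) > zinc (15.3)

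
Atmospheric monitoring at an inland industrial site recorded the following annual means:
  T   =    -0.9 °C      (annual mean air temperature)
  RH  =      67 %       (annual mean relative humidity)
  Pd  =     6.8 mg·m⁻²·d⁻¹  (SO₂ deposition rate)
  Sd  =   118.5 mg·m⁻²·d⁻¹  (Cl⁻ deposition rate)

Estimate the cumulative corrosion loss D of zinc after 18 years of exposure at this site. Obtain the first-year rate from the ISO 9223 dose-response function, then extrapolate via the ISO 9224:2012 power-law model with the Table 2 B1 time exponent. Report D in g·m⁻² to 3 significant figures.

D(18) = 63.9 g·m⁻²

zinc: temperature factor f = +0.038·(-10.9) = -0.4142
  Pd branch = 0.0129·Pd^0.44·e^(0.046·RH+f) = 0.432 μm/a
  Sd branch = 0.0175·Sd^0.57·e^(0.008·RH+0.085·T) = 0.4213 μm/a
  sum: 0.432 + 0.4213 → r_corr = 0.8533 μm/a
Power-law: D(18) = r_corr · 18^0.813
  D(18) = 0.8533 × 18^0.813 = 0.8533 × 10.48 = 8.947 μm
  Mass loss = 8.947 μm × 7.14 g/cm³ = 63.88 g·m⁻²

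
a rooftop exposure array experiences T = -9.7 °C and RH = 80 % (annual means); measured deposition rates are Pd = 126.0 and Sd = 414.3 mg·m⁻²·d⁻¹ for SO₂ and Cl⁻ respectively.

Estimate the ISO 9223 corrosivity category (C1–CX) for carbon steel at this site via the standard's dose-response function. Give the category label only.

carbon steel: T≤10 °C ⇒ hinge +0.150·(-9.7−10) = -2.9550
  sulphur-dioxide contribution → 5.645 μm/a
  chloride contribution → 40.68 μm/a
  total first-year rate 46.32 μm/a
46.3 μm/a falls in (25, 50] for carbon steel → category C3

C3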